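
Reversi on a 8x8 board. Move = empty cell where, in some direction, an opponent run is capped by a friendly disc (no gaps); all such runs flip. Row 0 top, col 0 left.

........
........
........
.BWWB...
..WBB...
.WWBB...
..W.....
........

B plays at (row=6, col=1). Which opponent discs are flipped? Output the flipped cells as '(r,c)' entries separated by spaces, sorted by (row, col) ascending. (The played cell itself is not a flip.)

Dir NW: first cell '.' (not opp) -> no flip
Dir N: opp run (5,1), next='.' -> no flip
Dir NE: opp run (5,2) capped by B -> flip
Dir W: first cell '.' (not opp) -> no flip
Dir E: opp run (6,2), next='.' -> no flip
Dir SW: first cell '.' (not opp) -> no flip
Dir S: first cell '.' (not opp) -> no flip
Dir SE: first cell '.' (not opp) -> no flip

Answer: (5,2)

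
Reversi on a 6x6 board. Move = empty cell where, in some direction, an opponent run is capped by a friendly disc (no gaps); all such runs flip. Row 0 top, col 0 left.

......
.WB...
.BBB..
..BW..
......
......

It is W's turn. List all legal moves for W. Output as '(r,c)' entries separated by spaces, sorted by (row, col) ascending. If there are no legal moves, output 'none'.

Answer: (1,3) (3,1)

Derivation:
(0,1): no bracket -> illegal
(0,2): no bracket -> illegal
(0,3): no bracket -> illegal
(1,0): no bracket -> illegal
(1,3): flips 2 -> legal
(1,4): no bracket -> illegal
(2,0): no bracket -> illegal
(2,4): no bracket -> illegal
(3,0): no bracket -> illegal
(3,1): flips 2 -> legal
(3,4): no bracket -> illegal
(4,1): no bracket -> illegal
(4,2): no bracket -> illegal
(4,3): no bracket -> illegal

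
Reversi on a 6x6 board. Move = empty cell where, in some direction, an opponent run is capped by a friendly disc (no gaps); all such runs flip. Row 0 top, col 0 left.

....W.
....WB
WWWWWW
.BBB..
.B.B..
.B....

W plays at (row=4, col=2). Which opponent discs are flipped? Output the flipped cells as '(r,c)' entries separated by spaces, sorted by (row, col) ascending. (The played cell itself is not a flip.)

Answer: (3,1) (3,2) (3,3)

Derivation:
Dir NW: opp run (3,1) capped by W -> flip
Dir N: opp run (3,2) capped by W -> flip
Dir NE: opp run (3,3) capped by W -> flip
Dir W: opp run (4,1), next='.' -> no flip
Dir E: opp run (4,3), next='.' -> no flip
Dir SW: opp run (5,1), next=edge -> no flip
Dir S: first cell '.' (not opp) -> no flip
Dir SE: first cell '.' (not opp) -> no flip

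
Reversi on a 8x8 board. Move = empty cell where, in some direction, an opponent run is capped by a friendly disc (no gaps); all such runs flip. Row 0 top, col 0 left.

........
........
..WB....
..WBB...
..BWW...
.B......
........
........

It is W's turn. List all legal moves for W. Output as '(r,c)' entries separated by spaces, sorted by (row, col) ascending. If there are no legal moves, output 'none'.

(1,2): no bracket -> illegal
(1,3): flips 2 -> legal
(1,4): flips 1 -> legal
(2,4): flips 2 -> legal
(2,5): flips 1 -> legal
(3,1): no bracket -> illegal
(3,5): flips 2 -> legal
(4,0): no bracket -> illegal
(4,1): flips 1 -> legal
(4,5): no bracket -> illegal
(5,0): no bracket -> illegal
(5,2): flips 1 -> legal
(5,3): no bracket -> illegal
(6,0): no bracket -> illegal
(6,1): no bracket -> illegal
(6,2): no bracket -> illegal

Answer: (1,3) (1,4) (2,4) (2,5) (3,5) (4,1) (5,2)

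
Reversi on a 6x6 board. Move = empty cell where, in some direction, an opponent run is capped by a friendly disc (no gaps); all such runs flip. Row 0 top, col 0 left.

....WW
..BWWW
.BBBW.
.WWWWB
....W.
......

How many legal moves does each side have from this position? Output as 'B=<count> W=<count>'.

-- B to move --
(0,2): flips 2 -> legal
(0,3): flips 1 -> legal
(2,0): no bracket -> illegal
(2,5): flips 1 -> legal
(3,0): flips 4 -> legal
(4,0): flips 1 -> legal
(4,1): flips 2 -> legal
(4,2): flips 1 -> legal
(4,3): flips 2 -> legal
(4,5): flips 1 -> legal
(5,3): flips 1 -> legal
(5,4): no bracket -> illegal
(5,5): flips 2 -> legal
B mobility = 11
-- W to move --
(0,1): flips 2 -> legal
(0,2): flips 2 -> legal
(0,3): no bracket -> illegal
(1,0): flips 1 -> legal
(1,1): flips 3 -> legal
(2,0): flips 3 -> legal
(2,5): no bracket -> illegal
(3,0): no bracket -> illegal
(4,5): no bracket -> illegal
W mobility = 5

Answer: B=11 W=5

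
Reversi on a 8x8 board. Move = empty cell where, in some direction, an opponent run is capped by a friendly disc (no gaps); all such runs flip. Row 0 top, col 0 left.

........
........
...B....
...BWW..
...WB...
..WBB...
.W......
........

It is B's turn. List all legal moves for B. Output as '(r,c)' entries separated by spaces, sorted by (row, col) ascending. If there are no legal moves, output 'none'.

Answer: (2,4) (2,6) (3,2) (3,6) (4,2) (4,5) (5,1)

Derivation:
(2,4): flips 1 -> legal
(2,5): no bracket -> illegal
(2,6): flips 1 -> legal
(3,2): flips 1 -> legal
(3,6): flips 2 -> legal
(4,1): no bracket -> illegal
(4,2): flips 1 -> legal
(4,5): flips 1 -> legal
(4,6): no bracket -> illegal
(5,0): no bracket -> illegal
(5,1): flips 1 -> legal
(6,0): no bracket -> illegal
(6,2): no bracket -> illegal
(6,3): no bracket -> illegal
(7,0): no bracket -> illegal
(7,1): no bracket -> illegal
(7,2): no bracket -> illegal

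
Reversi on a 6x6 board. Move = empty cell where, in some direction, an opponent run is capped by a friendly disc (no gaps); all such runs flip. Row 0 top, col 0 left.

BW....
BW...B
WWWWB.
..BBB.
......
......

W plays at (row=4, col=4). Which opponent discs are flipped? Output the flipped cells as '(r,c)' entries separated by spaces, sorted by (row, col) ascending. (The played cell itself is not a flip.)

Dir NW: opp run (3,3) capped by W -> flip
Dir N: opp run (3,4) (2,4), next='.' -> no flip
Dir NE: first cell '.' (not opp) -> no flip
Dir W: first cell '.' (not opp) -> no flip
Dir E: first cell '.' (not opp) -> no flip
Dir SW: first cell '.' (not opp) -> no flip
Dir S: first cell '.' (not opp) -> no flip
Dir SE: first cell '.' (not opp) -> no flip

Answer: (3,3)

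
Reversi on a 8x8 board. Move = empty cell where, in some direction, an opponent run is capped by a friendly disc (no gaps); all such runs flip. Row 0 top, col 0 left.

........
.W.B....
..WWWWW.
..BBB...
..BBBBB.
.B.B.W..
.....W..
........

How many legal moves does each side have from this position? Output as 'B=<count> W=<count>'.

Answer: B=10 W=11

Derivation:
-- B to move --
(0,0): flips 2 -> legal
(0,1): no bracket -> illegal
(0,2): no bracket -> illegal
(1,0): no bracket -> illegal
(1,2): flips 2 -> legal
(1,4): flips 2 -> legal
(1,5): flips 1 -> legal
(1,6): flips 1 -> legal
(1,7): no bracket -> illegal
(2,0): no bracket -> illegal
(2,1): no bracket -> illegal
(2,7): no bracket -> illegal
(3,1): flips 1 -> legal
(3,5): flips 1 -> legal
(3,6): no bracket -> illegal
(3,7): no bracket -> illegal
(5,4): no bracket -> illegal
(5,6): no bracket -> illegal
(6,4): flips 1 -> legal
(6,6): flips 1 -> legal
(7,4): no bracket -> illegal
(7,5): flips 2 -> legal
(7,6): no bracket -> illegal
B mobility = 10
-- W to move --
(0,2): flips 1 -> legal
(0,3): flips 1 -> legal
(0,4): flips 1 -> legal
(1,2): no bracket -> illegal
(1,4): no bracket -> illegal
(2,1): no bracket -> illegal
(3,1): no bracket -> illegal
(3,5): flips 1 -> legal
(3,6): no bracket -> illegal
(3,7): flips 1 -> legal
(4,0): no bracket -> illegal
(4,1): flips 1 -> legal
(4,7): no bracket -> illegal
(5,0): no bracket -> illegal
(5,2): flips 4 -> legal
(5,4): flips 2 -> legal
(5,6): flips 2 -> legal
(5,7): no bracket -> illegal
(6,0): flips 3 -> legal
(6,1): no bracket -> illegal
(6,2): no bracket -> illegal
(6,3): flips 3 -> legal
(6,4): no bracket -> illegal
W mobility = 11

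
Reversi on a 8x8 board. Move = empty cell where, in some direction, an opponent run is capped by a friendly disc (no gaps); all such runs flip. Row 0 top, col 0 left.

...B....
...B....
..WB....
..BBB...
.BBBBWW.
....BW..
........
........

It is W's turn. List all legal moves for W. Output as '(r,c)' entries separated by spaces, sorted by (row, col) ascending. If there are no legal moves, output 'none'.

Answer: (0,4) (1,2) (2,4) (4,0) (5,2) (5,3) (6,3)

Derivation:
(0,2): no bracket -> illegal
(0,4): flips 1 -> legal
(1,2): flips 2 -> legal
(1,4): no bracket -> illegal
(2,1): no bracket -> illegal
(2,4): flips 1 -> legal
(2,5): no bracket -> illegal
(3,0): no bracket -> illegal
(3,1): no bracket -> illegal
(3,5): no bracket -> illegal
(4,0): flips 4 -> legal
(5,0): no bracket -> illegal
(5,1): no bracket -> illegal
(5,2): flips 2 -> legal
(5,3): flips 1 -> legal
(6,3): flips 1 -> legal
(6,4): no bracket -> illegal
(6,5): no bracket -> illegal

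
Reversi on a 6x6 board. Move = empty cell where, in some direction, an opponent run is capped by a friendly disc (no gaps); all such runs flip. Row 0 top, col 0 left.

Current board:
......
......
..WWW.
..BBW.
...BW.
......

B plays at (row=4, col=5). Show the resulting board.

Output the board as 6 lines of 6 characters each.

Place B at (4,5); scan 8 dirs for brackets.
Dir NW: opp run (3,4) (2,3), next='.' -> no flip
Dir N: first cell '.' (not opp) -> no flip
Dir NE: edge -> no flip
Dir W: opp run (4,4) capped by B -> flip
Dir E: edge -> no flip
Dir SW: first cell '.' (not opp) -> no flip
Dir S: first cell '.' (not opp) -> no flip
Dir SE: edge -> no flip
All flips: (4,4)

Answer: ......
......
..WWW.
..BBW.
...BBB
......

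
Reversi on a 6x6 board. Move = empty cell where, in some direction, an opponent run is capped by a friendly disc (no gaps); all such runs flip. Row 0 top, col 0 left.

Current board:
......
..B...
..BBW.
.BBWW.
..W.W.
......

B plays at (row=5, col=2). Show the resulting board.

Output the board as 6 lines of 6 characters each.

Answer: ......
..B...
..BBW.
.BBWW.
..B.W.
..B...

Derivation:
Place B at (5,2); scan 8 dirs for brackets.
Dir NW: first cell '.' (not opp) -> no flip
Dir N: opp run (4,2) capped by B -> flip
Dir NE: first cell '.' (not opp) -> no flip
Dir W: first cell '.' (not opp) -> no flip
Dir E: first cell '.' (not opp) -> no flip
Dir SW: edge -> no flip
Dir S: edge -> no flip
Dir SE: edge -> no flip
All flips: (4,2)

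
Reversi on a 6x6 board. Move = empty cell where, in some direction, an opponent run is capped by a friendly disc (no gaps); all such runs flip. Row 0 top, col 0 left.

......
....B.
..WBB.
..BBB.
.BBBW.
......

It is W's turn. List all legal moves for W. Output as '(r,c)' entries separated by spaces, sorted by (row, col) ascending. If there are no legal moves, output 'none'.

Answer: (0,4) (2,5) (4,0) (5,2)

Derivation:
(0,3): no bracket -> illegal
(0,4): flips 3 -> legal
(0,5): no bracket -> illegal
(1,2): no bracket -> illegal
(1,3): no bracket -> illegal
(1,5): no bracket -> illegal
(2,1): no bracket -> illegal
(2,5): flips 2 -> legal
(3,0): no bracket -> illegal
(3,1): no bracket -> illegal
(3,5): no bracket -> illegal
(4,0): flips 3 -> legal
(4,5): no bracket -> illegal
(5,0): no bracket -> illegal
(5,1): no bracket -> illegal
(5,2): flips 2 -> legal
(5,3): no bracket -> illegal
(5,4): no bracket -> illegal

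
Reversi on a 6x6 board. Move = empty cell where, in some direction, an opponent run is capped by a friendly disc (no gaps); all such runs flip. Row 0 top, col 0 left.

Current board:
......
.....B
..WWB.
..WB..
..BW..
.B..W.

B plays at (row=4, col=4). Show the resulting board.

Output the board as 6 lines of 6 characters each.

Answer: ......
.....B
..WWB.
..WB..
..BBB.
.B..W.

Derivation:
Place B at (4,4); scan 8 dirs for brackets.
Dir NW: first cell 'B' (not opp) -> no flip
Dir N: first cell '.' (not opp) -> no flip
Dir NE: first cell '.' (not opp) -> no flip
Dir W: opp run (4,3) capped by B -> flip
Dir E: first cell '.' (not opp) -> no flip
Dir SW: first cell '.' (not opp) -> no flip
Dir S: opp run (5,4), next=edge -> no flip
Dir SE: first cell '.' (not opp) -> no flip
All flips: (4,3)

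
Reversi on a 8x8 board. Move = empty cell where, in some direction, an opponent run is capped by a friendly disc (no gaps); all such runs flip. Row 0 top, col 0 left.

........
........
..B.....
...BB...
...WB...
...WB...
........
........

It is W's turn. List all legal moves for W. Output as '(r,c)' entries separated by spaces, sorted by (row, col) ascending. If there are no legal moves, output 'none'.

Answer: (2,3) (2,5) (3,5) (4,5) (5,5) (6,5)

Derivation:
(1,1): no bracket -> illegal
(1,2): no bracket -> illegal
(1,3): no bracket -> illegal
(2,1): no bracket -> illegal
(2,3): flips 1 -> legal
(2,4): no bracket -> illegal
(2,5): flips 1 -> legal
(3,1): no bracket -> illegal
(3,2): no bracket -> illegal
(3,5): flips 1 -> legal
(4,2): no bracket -> illegal
(4,5): flips 1 -> legal
(5,5): flips 1 -> legal
(6,3): no bracket -> illegal
(6,4): no bracket -> illegal
(6,5): flips 1 -> legal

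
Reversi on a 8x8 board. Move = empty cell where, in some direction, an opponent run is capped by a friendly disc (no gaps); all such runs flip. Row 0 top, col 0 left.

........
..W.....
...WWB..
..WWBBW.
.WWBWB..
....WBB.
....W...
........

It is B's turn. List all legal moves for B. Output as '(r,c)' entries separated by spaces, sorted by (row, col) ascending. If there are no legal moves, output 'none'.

Answer: (0,1) (1,3) (1,4) (2,1) (2,2) (2,7) (3,1) (3,7) (4,0) (4,7) (5,3) (6,3) (6,5) (7,3) (7,4)

Derivation:
(0,1): flips 2 -> legal
(0,2): no bracket -> illegal
(0,3): no bracket -> illegal
(1,1): no bracket -> illegal
(1,3): flips 3 -> legal
(1,4): flips 1 -> legal
(1,5): no bracket -> illegal
(2,1): flips 1 -> legal
(2,2): flips 4 -> legal
(2,6): no bracket -> illegal
(2,7): flips 1 -> legal
(3,0): no bracket -> illegal
(3,1): flips 2 -> legal
(3,7): flips 1 -> legal
(4,0): flips 2 -> legal
(4,6): no bracket -> illegal
(4,7): flips 1 -> legal
(5,0): no bracket -> illegal
(5,1): no bracket -> illegal
(5,2): no bracket -> illegal
(5,3): flips 2 -> legal
(6,3): flips 1 -> legal
(6,5): flips 1 -> legal
(7,3): flips 1 -> legal
(7,4): flips 3 -> legal
(7,5): no bracket -> illegal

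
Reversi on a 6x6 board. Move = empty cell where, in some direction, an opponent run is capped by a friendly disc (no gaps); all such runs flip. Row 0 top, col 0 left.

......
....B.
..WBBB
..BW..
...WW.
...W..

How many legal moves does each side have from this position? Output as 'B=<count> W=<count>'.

-- B to move --
(1,1): no bracket -> illegal
(1,2): flips 1 -> legal
(1,3): no bracket -> illegal
(2,1): flips 1 -> legal
(3,1): no bracket -> illegal
(3,4): flips 1 -> legal
(3,5): no bracket -> illegal
(4,2): flips 1 -> legal
(4,5): no bracket -> illegal
(5,2): no bracket -> illegal
(5,4): flips 1 -> legal
(5,5): no bracket -> illegal
B mobility = 5
-- W to move --
(0,3): no bracket -> illegal
(0,4): no bracket -> illegal
(0,5): no bracket -> illegal
(1,2): no bracket -> illegal
(1,3): flips 1 -> legal
(1,5): flips 1 -> legal
(2,1): flips 1 -> legal
(3,1): flips 1 -> legal
(3,4): no bracket -> illegal
(3,5): no bracket -> illegal
(4,1): no bracket -> illegal
(4,2): flips 1 -> legal
W mobility = 5

Answer: B=5 W=5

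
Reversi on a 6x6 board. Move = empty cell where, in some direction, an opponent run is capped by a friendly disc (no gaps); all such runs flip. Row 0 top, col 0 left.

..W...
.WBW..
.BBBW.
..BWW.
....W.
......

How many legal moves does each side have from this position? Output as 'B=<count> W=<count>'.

-- B to move --
(0,0): flips 1 -> legal
(0,1): flips 1 -> legal
(0,3): flips 1 -> legal
(0,4): flips 1 -> legal
(1,0): flips 1 -> legal
(1,4): flips 1 -> legal
(1,5): no bracket -> illegal
(2,0): no bracket -> illegal
(2,5): flips 1 -> legal
(3,5): flips 2 -> legal
(4,2): no bracket -> illegal
(4,3): flips 1 -> legal
(4,5): flips 1 -> legal
(5,3): no bracket -> illegal
(5,4): no bracket -> illegal
(5,5): flips 2 -> legal
B mobility = 11
-- W to move --
(0,1): flips 2 -> legal
(0,3): no bracket -> illegal
(1,0): no bracket -> illegal
(1,4): no bracket -> illegal
(2,0): flips 3 -> legal
(3,0): no bracket -> illegal
(3,1): flips 3 -> legal
(4,1): no bracket -> illegal
(4,2): flips 3 -> legal
(4,3): no bracket -> illegal
W mobility = 4

Answer: B=11 W=4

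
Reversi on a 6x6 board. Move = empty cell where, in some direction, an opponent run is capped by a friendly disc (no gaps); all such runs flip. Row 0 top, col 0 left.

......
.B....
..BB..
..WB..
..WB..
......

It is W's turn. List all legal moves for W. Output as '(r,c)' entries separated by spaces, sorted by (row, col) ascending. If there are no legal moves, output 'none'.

(0,0): no bracket -> illegal
(0,1): no bracket -> illegal
(0,2): no bracket -> illegal
(1,0): no bracket -> illegal
(1,2): flips 1 -> legal
(1,3): no bracket -> illegal
(1,4): flips 1 -> legal
(2,0): no bracket -> illegal
(2,1): no bracket -> illegal
(2,4): flips 1 -> legal
(3,1): no bracket -> illegal
(3,4): flips 1 -> legal
(4,4): flips 1 -> legal
(5,2): no bracket -> illegal
(5,3): no bracket -> illegal
(5,4): flips 1 -> legal

Answer: (1,2) (1,4) (2,4) (3,4) (4,4) (5,4)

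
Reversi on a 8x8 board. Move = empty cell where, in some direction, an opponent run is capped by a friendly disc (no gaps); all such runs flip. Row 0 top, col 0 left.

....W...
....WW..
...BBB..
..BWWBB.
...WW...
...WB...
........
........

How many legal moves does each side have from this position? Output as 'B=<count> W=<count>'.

Answer: B=8 W=13

Derivation:
-- B to move --
(0,3): flips 1 -> legal
(0,5): flips 2 -> legal
(0,6): flips 1 -> legal
(1,3): no bracket -> illegal
(1,6): no bracket -> illegal
(2,2): no bracket -> illegal
(2,6): no bracket -> illegal
(4,2): flips 1 -> legal
(4,5): flips 1 -> legal
(5,2): flips 3 -> legal
(5,5): no bracket -> illegal
(6,2): flips 2 -> legal
(6,3): flips 3 -> legal
(6,4): no bracket -> illegal
B mobility = 8
-- W to move --
(1,2): flips 1 -> legal
(1,3): flips 1 -> legal
(1,6): flips 1 -> legal
(2,1): flips 1 -> legal
(2,2): no bracket -> illegal
(2,6): flips 1 -> legal
(2,7): no bracket -> illegal
(3,1): flips 1 -> legal
(3,7): flips 2 -> legal
(4,1): flips 2 -> legal
(4,2): no bracket -> illegal
(4,5): flips 2 -> legal
(4,6): no bracket -> illegal
(4,7): flips 2 -> legal
(5,5): flips 1 -> legal
(6,3): no bracket -> illegal
(6,4): flips 1 -> legal
(6,5): flips 1 -> legal
W mobility = 13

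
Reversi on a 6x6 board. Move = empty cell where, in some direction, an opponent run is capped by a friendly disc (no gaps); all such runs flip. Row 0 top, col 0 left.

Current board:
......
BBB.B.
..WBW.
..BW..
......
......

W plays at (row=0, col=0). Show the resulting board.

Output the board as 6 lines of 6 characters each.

Answer: W.....
BWB.B.
..WBW.
..BW..
......
......

Derivation:
Place W at (0,0); scan 8 dirs for brackets.
Dir NW: edge -> no flip
Dir N: edge -> no flip
Dir NE: edge -> no flip
Dir W: edge -> no flip
Dir E: first cell '.' (not opp) -> no flip
Dir SW: edge -> no flip
Dir S: opp run (1,0), next='.' -> no flip
Dir SE: opp run (1,1) capped by W -> flip
All flips: (1,1)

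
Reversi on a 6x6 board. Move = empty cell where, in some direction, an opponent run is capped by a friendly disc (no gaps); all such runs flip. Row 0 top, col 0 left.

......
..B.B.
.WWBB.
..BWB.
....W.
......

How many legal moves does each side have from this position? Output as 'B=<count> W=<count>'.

-- B to move --
(1,0): flips 1 -> legal
(1,1): no bracket -> illegal
(1,3): no bracket -> illegal
(2,0): flips 2 -> legal
(3,0): flips 1 -> legal
(3,1): no bracket -> illegal
(3,5): no bracket -> illegal
(4,2): flips 1 -> legal
(4,3): flips 1 -> legal
(4,5): no bracket -> illegal
(5,3): no bracket -> illegal
(5,4): flips 1 -> legal
(5,5): no bracket -> illegal
B mobility = 6
-- W to move --
(0,1): no bracket -> illegal
(0,2): flips 1 -> legal
(0,3): flips 1 -> legal
(0,4): flips 3 -> legal
(0,5): no bracket -> illegal
(1,1): no bracket -> illegal
(1,3): flips 1 -> legal
(1,5): flips 1 -> legal
(2,5): flips 2 -> legal
(3,1): flips 1 -> legal
(3,5): flips 1 -> legal
(4,1): no bracket -> illegal
(4,2): flips 1 -> legal
(4,3): flips 1 -> legal
(4,5): no bracket -> illegal
W mobility = 10

Answer: B=6 W=10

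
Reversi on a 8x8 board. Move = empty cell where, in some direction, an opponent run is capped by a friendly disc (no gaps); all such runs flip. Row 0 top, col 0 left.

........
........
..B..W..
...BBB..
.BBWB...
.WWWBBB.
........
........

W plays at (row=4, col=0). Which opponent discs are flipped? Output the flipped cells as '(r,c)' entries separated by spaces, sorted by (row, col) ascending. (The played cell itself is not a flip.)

Answer: (4,1) (4,2)

Derivation:
Dir NW: edge -> no flip
Dir N: first cell '.' (not opp) -> no flip
Dir NE: first cell '.' (not opp) -> no flip
Dir W: edge -> no flip
Dir E: opp run (4,1) (4,2) capped by W -> flip
Dir SW: edge -> no flip
Dir S: first cell '.' (not opp) -> no flip
Dir SE: first cell 'W' (not opp) -> no flip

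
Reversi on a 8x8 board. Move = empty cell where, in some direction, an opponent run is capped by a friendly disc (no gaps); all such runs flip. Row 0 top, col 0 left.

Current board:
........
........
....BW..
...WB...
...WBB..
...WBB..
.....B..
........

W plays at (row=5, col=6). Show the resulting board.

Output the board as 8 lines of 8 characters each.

Answer: ........
........
....BW..
...WB...
...WBB..
...WWWW.
.....B..
........

Derivation:
Place W at (5,6); scan 8 dirs for brackets.
Dir NW: opp run (4,5) (3,4), next='.' -> no flip
Dir N: first cell '.' (not opp) -> no flip
Dir NE: first cell '.' (not opp) -> no flip
Dir W: opp run (5,5) (5,4) capped by W -> flip
Dir E: first cell '.' (not opp) -> no flip
Dir SW: opp run (6,5), next='.' -> no flip
Dir S: first cell '.' (not opp) -> no flip
Dir SE: first cell '.' (not opp) -> no flip
All flips: (5,4) (5,5)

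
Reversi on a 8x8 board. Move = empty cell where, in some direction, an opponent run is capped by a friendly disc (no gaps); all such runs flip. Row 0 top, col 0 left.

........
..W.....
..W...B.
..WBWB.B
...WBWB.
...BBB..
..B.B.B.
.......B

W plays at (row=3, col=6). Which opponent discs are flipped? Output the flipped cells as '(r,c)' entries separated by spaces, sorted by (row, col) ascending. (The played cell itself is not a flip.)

Dir NW: first cell '.' (not opp) -> no flip
Dir N: opp run (2,6), next='.' -> no flip
Dir NE: first cell '.' (not opp) -> no flip
Dir W: opp run (3,5) capped by W -> flip
Dir E: opp run (3,7), next=edge -> no flip
Dir SW: first cell 'W' (not opp) -> no flip
Dir S: opp run (4,6), next='.' -> no flip
Dir SE: first cell '.' (not opp) -> no flip

Answer: (3,5)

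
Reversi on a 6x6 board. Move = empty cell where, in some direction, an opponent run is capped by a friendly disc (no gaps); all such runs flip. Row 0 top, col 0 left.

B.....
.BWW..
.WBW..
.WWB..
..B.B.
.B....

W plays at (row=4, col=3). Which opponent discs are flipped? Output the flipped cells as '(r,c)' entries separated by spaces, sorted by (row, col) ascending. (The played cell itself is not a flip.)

Dir NW: first cell 'W' (not opp) -> no flip
Dir N: opp run (3,3) capped by W -> flip
Dir NE: first cell '.' (not opp) -> no flip
Dir W: opp run (4,2), next='.' -> no flip
Dir E: opp run (4,4), next='.' -> no flip
Dir SW: first cell '.' (not opp) -> no flip
Dir S: first cell '.' (not opp) -> no flip
Dir SE: first cell '.' (not opp) -> no flip

Answer: (3,3)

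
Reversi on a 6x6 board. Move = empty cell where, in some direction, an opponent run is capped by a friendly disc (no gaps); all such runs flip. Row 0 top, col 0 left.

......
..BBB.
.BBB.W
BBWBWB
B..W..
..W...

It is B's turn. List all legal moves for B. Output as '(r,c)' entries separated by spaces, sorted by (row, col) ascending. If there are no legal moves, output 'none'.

(1,5): flips 1 -> legal
(2,4): no bracket -> illegal
(4,1): flips 1 -> legal
(4,2): flips 1 -> legal
(4,4): no bracket -> illegal
(4,5): flips 1 -> legal
(5,1): no bracket -> illegal
(5,3): flips 1 -> legal
(5,4): flips 2 -> legal

Answer: (1,5) (4,1) (4,2) (4,5) (5,3) (5,4)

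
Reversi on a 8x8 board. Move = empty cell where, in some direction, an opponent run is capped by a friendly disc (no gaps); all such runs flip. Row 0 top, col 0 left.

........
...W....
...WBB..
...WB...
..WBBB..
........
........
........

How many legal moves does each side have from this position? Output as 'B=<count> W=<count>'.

-- B to move --
(0,2): flips 1 -> legal
(0,3): flips 3 -> legal
(0,4): no bracket -> illegal
(1,2): flips 1 -> legal
(1,4): no bracket -> illegal
(2,2): flips 2 -> legal
(3,1): no bracket -> illegal
(3,2): flips 1 -> legal
(4,1): flips 1 -> legal
(5,1): flips 2 -> legal
(5,2): no bracket -> illegal
(5,3): no bracket -> illegal
B mobility = 7
-- W to move --
(1,4): no bracket -> illegal
(1,5): flips 1 -> legal
(1,6): no bracket -> illegal
(2,6): flips 2 -> legal
(3,2): no bracket -> illegal
(3,5): flips 2 -> legal
(3,6): no bracket -> illegal
(4,6): flips 3 -> legal
(5,2): no bracket -> illegal
(5,3): flips 1 -> legal
(5,4): no bracket -> illegal
(5,5): flips 1 -> legal
(5,6): flips 2 -> legal
W mobility = 7

Answer: B=7 W=7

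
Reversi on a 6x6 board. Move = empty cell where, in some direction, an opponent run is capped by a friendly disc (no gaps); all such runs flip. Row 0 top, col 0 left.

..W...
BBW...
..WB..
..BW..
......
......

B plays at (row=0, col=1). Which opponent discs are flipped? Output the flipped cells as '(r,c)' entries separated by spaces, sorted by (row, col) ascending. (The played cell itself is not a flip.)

Answer: (1,2)

Derivation:
Dir NW: edge -> no flip
Dir N: edge -> no flip
Dir NE: edge -> no flip
Dir W: first cell '.' (not opp) -> no flip
Dir E: opp run (0,2), next='.' -> no flip
Dir SW: first cell 'B' (not opp) -> no flip
Dir S: first cell 'B' (not opp) -> no flip
Dir SE: opp run (1,2) capped by B -> flip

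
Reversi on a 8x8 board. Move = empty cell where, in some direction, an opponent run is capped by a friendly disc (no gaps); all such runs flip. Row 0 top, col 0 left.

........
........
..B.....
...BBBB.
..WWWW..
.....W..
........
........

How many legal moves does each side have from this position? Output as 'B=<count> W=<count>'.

Answer: B=7 W=6

Derivation:
-- B to move --
(3,1): no bracket -> illegal
(3,2): no bracket -> illegal
(4,1): no bracket -> illegal
(4,6): no bracket -> illegal
(5,1): flips 1 -> legal
(5,2): flips 1 -> legal
(5,3): flips 2 -> legal
(5,4): flips 2 -> legal
(5,6): flips 1 -> legal
(6,4): no bracket -> illegal
(6,5): flips 2 -> legal
(6,6): flips 2 -> legal
B mobility = 7
-- W to move --
(1,1): flips 2 -> legal
(1,2): no bracket -> illegal
(1,3): no bracket -> illegal
(2,1): no bracket -> illegal
(2,3): flips 2 -> legal
(2,4): flips 2 -> legal
(2,5): flips 2 -> legal
(2,6): flips 1 -> legal
(2,7): flips 1 -> legal
(3,1): no bracket -> illegal
(3,2): no bracket -> illegal
(3,7): no bracket -> illegal
(4,6): no bracket -> illegal
(4,7): no bracket -> illegal
W mobility = 6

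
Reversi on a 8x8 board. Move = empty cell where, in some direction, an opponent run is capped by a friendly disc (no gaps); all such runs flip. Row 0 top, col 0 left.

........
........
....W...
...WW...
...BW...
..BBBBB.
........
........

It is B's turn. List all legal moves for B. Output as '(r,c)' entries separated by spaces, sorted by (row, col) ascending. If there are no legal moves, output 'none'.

Answer: (1,4) (2,2) (2,3) (2,5) (3,5) (4,5)

Derivation:
(1,3): no bracket -> illegal
(1,4): flips 3 -> legal
(1,5): no bracket -> illegal
(2,2): flips 2 -> legal
(2,3): flips 1 -> legal
(2,5): flips 1 -> legal
(3,2): no bracket -> illegal
(3,5): flips 1 -> legal
(4,2): no bracket -> illegal
(4,5): flips 1 -> legal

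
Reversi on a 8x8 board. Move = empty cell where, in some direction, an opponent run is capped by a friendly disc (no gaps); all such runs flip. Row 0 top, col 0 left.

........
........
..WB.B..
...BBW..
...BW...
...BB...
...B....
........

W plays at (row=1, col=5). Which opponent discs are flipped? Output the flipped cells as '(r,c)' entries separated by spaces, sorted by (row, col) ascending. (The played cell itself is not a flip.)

Answer: (2,5)

Derivation:
Dir NW: first cell '.' (not opp) -> no flip
Dir N: first cell '.' (not opp) -> no flip
Dir NE: first cell '.' (not opp) -> no flip
Dir W: first cell '.' (not opp) -> no flip
Dir E: first cell '.' (not opp) -> no flip
Dir SW: first cell '.' (not opp) -> no flip
Dir S: opp run (2,5) capped by W -> flip
Dir SE: first cell '.' (not opp) -> no flip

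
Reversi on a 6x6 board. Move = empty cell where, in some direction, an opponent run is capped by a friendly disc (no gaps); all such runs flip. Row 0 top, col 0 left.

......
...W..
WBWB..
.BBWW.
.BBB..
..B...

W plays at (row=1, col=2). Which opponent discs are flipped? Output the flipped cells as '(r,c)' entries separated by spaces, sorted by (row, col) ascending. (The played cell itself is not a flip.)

Dir NW: first cell '.' (not opp) -> no flip
Dir N: first cell '.' (not opp) -> no flip
Dir NE: first cell '.' (not opp) -> no flip
Dir W: first cell '.' (not opp) -> no flip
Dir E: first cell 'W' (not opp) -> no flip
Dir SW: opp run (2,1), next='.' -> no flip
Dir S: first cell 'W' (not opp) -> no flip
Dir SE: opp run (2,3) capped by W -> flip

Answer: (2,3)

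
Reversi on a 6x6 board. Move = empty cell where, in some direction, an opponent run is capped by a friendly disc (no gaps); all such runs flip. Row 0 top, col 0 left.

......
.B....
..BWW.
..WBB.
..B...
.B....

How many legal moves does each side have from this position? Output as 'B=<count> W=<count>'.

Answer: B=6 W=7

Derivation:
-- B to move --
(1,2): flips 1 -> legal
(1,3): flips 1 -> legal
(1,4): flips 1 -> legal
(1,5): flips 1 -> legal
(2,1): no bracket -> illegal
(2,5): flips 2 -> legal
(3,1): flips 1 -> legal
(3,5): no bracket -> illegal
(4,1): no bracket -> illegal
(4,3): no bracket -> illegal
B mobility = 6
-- W to move --
(0,0): no bracket -> illegal
(0,1): no bracket -> illegal
(0,2): no bracket -> illegal
(1,0): no bracket -> illegal
(1,2): flips 1 -> legal
(1,3): no bracket -> illegal
(2,0): no bracket -> illegal
(2,1): flips 1 -> legal
(2,5): no bracket -> illegal
(3,1): no bracket -> illegal
(3,5): flips 2 -> legal
(4,0): no bracket -> illegal
(4,1): no bracket -> illegal
(4,3): flips 1 -> legal
(4,4): flips 1 -> legal
(4,5): flips 1 -> legal
(5,0): no bracket -> illegal
(5,2): flips 1 -> legal
(5,3): no bracket -> illegal
W mobility = 7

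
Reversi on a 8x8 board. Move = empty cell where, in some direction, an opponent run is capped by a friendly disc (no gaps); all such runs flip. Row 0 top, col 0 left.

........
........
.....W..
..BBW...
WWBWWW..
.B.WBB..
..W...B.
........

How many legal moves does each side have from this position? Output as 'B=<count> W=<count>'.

-- B to move --
(1,4): no bracket -> illegal
(1,5): no bracket -> illegal
(1,6): no bracket -> illegal
(2,3): no bracket -> illegal
(2,4): flips 2 -> legal
(2,6): no bracket -> illegal
(3,0): no bracket -> illegal
(3,1): flips 1 -> legal
(3,5): flips 2 -> legal
(3,6): flips 1 -> legal
(4,6): flips 3 -> legal
(5,0): flips 1 -> legal
(5,2): flips 1 -> legal
(5,6): no bracket -> illegal
(6,1): no bracket -> illegal
(6,3): flips 2 -> legal
(6,4): flips 1 -> legal
(7,1): no bracket -> illegal
(7,2): no bracket -> illegal
(7,3): flips 1 -> legal
B mobility = 10
-- W to move --
(2,1): flips 1 -> legal
(2,2): flips 1 -> legal
(2,3): flips 2 -> legal
(2,4): no bracket -> illegal
(3,1): flips 3 -> legal
(4,6): no bracket -> illegal
(5,0): no bracket -> illegal
(5,2): no bracket -> illegal
(5,6): flips 2 -> legal
(5,7): no bracket -> illegal
(6,0): no bracket -> illegal
(6,1): flips 1 -> legal
(6,3): flips 1 -> legal
(6,4): flips 1 -> legal
(6,5): flips 2 -> legal
(6,7): no bracket -> illegal
(7,5): no bracket -> illegal
(7,6): no bracket -> illegal
(7,7): flips 2 -> legal
W mobility = 10

Answer: B=10 W=10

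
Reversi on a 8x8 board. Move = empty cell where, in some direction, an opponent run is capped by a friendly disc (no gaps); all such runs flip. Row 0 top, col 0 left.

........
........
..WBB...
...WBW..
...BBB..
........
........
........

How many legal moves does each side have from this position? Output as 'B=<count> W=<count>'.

-- B to move --
(1,1): flips 2 -> legal
(1,2): no bracket -> illegal
(1,3): no bracket -> illegal
(2,1): flips 1 -> legal
(2,5): flips 1 -> legal
(2,6): flips 1 -> legal
(3,1): no bracket -> illegal
(3,2): flips 1 -> legal
(3,6): flips 1 -> legal
(4,2): flips 1 -> legal
(4,6): flips 1 -> legal
B mobility = 8
-- W to move --
(1,2): no bracket -> illegal
(1,3): flips 2 -> legal
(1,4): no bracket -> illegal
(1,5): flips 1 -> legal
(2,5): flips 2 -> legal
(3,2): no bracket -> illegal
(3,6): no bracket -> illegal
(4,2): no bracket -> illegal
(4,6): no bracket -> illegal
(5,2): no bracket -> illegal
(5,3): flips 2 -> legal
(5,4): no bracket -> illegal
(5,5): flips 2 -> legal
(5,6): no bracket -> illegal
W mobility = 5

Answer: B=8 W=5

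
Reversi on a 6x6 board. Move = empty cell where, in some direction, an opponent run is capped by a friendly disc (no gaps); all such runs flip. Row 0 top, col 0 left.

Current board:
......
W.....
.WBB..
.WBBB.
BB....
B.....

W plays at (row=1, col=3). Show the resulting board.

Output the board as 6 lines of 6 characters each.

Place W at (1,3); scan 8 dirs for brackets.
Dir NW: first cell '.' (not opp) -> no flip
Dir N: first cell '.' (not opp) -> no flip
Dir NE: first cell '.' (not opp) -> no flip
Dir W: first cell '.' (not opp) -> no flip
Dir E: first cell '.' (not opp) -> no flip
Dir SW: opp run (2,2) capped by W -> flip
Dir S: opp run (2,3) (3,3), next='.' -> no flip
Dir SE: first cell '.' (not opp) -> no flip
All flips: (2,2)

Answer: ......
W..W..
.WWB..
.WBBB.
BB....
B.....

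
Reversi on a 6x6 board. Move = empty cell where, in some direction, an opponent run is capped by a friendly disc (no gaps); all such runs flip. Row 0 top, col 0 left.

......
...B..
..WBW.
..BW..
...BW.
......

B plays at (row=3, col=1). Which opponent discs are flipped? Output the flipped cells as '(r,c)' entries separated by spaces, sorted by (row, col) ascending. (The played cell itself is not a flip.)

Dir NW: first cell '.' (not opp) -> no flip
Dir N: first cell '.' (not opp) -> no flip
Dir NE: opp run (2,2) capped by B -> flip
Dir W: first cell '.' (not opp) -> no flip
Dir E: first cell 'B' (not opp) -> no flip
Dir SW: first cell '.' (not opp) -> no flip
Dir S: first cell '.' (not opp) -> no flip
Dir SE: first cell '.' (not opp) -> no flip

Answer: (2,2)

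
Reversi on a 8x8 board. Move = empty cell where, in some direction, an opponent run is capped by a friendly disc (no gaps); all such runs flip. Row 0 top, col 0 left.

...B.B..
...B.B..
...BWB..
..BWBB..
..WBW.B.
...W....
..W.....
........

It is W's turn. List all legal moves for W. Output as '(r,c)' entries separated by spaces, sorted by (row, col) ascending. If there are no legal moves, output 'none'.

(0,2): flips 1 -> legal
(0,4): no bracket -> illegal
(0,6): flips 1 -> legal
(1,2): no bracket -> illegal
(1,4): no bracket -> illegal
(1,6): no bracket -> illegal
(2,1): no bracket -> illegal
(2,2): flips 2 -> legal
(2,6): flips 2 -> legal
(3,1): flips 1 -> legal
(3,6): flips 2 -> legal
(3,7): no bracket -> illegal
(4,1): no bracket -> illegal
(4,5): no bracket -> illegal
(4,7): no bracket -> illegal
(5,2): no bracket -> illegal
(5,4): no bracket -> illegal
(5,5): no bracket -> illegal
(5,6): no bracket -> illegal
(5,7): flips 2 -> legal

Answer: (0,2) (0,6) (2,2) (2,6) (3,1) (3,6) (5,7)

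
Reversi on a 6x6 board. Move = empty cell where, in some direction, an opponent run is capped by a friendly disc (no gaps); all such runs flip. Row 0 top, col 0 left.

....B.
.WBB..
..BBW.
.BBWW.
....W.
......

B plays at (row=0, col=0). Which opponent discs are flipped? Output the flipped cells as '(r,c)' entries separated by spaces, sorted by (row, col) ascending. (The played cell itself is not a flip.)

Dir NW: edge -> no flip
Dir N: edge -> no flip
Dir NE: edge -> no flip
Dir W: edge -> no flip
Dir E: first cell '.' (not opp) -> no flip
Dir SW: edge -> no flip
Dir S: first cell '.' (not opp) -> no flip
Dir SE: opp run (1,1) capped by B -> flip

Answer: (1,1)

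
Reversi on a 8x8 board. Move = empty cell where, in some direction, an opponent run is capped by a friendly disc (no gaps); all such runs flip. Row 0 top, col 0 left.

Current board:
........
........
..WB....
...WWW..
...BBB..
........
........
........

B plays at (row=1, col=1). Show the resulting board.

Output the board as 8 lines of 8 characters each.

Answer: ........
.B......
..BB....
...BWW..
...BBB..
........
........
........

Derivation:
Place B at (1,1); scan 8 dirs for brackets.
Dir NW: first cell '.' (not opp) -> no flip
Dir N: first cell '.' (not opp) -> no flip
Dir NE: first cell '.' (not opp) -> no flip
Dir W: first cell '.' (not opp) -> no flip
Dir E: first cell '.' (not opp) -> no flip
Dir SW: first cell '.' (not opp) -> no flip
Dir S: first cell '.' (not opp) -> no flip
Dir SE: opp run (2,2) (3,3) capped by B -> flip
All flips: (2,2) (3,3)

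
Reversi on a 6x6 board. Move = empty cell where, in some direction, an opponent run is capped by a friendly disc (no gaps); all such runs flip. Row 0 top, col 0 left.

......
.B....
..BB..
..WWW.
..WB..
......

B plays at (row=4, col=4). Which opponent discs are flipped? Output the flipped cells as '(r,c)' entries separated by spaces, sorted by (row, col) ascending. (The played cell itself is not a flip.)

Dir NW: opp run (3,3) capped by B -> flip
Dir N: opp run (3,4), next='.' -> no flip
Dir NE: first cell '.' (not opp) -> no flip
Dir W: first cell 'B' (not opp) -> no flip
Dir E: first cell '.' (not opp) -> no flip
Dir SW: first cell '.' (not opp) -> no flip
Dir S: first cell '.' (not opp) -> no flip
Dir SE: first cell '.' (not opp) -> no flip

Answer: (3,3)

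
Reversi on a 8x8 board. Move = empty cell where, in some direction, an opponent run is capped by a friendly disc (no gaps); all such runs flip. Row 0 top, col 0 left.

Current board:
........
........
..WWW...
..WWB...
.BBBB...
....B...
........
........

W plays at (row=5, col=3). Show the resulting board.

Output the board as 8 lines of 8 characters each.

Answer: ........
........
..WWW...
..WWB...
.BBWB...
...WB...
........
........

Derivation:
Place W at (5,3); scan 8 dirs for brackets.
Dir NW: opp run (4,2), next='.' -> no flip
Dir N: opp run (4,3) capped by W -> flip
Dir NE: opp run (4,4), next='.' -> no flip
Dir W: first cell '.' (not opp) -> no flip
Dir E: opp run (5,4), next='.' -> no flip
Dir SW: first cell '.' (not opp) -> no flip
Dir S: first cell '.' (not opp) -> no flip
Dir SE: first cell '.' (not opp) -> no flip
All flips: (4,3)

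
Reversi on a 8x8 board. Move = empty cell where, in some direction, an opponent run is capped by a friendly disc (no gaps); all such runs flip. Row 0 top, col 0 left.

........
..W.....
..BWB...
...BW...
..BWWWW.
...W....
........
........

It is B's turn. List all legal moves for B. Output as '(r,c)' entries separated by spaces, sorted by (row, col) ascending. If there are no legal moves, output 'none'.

(0,1): no bracket -> illegal
(0,2): flips 1 -> legal
(0,3): no bracket -> illegal
(1,1): no bracket -> illegal
(1,3): flips 1 -> legal
(1,4): no bracket -> illegal
(2,1): no bracket -> illegal
(2,5): no bracket -> illegal
(3,2): no bracket -> illegal
(3,5): flips 1 -> legal
(3,6): no bracket -> illegal
(3,7): no bracket -> illegal
(4,7): flips 4 -> legal
(5,2): no bracket -> illegal
(5,4): flips 2 -> legal
(5,5): flips 1 -> legal
(5,6): no bracket -> illegal
(5,7): no bracket -> illegal
(6,2): no bracket -> illegal
(6,3): flips 2 -> legal
(6,4): flips 1 -> legal

Answer: (0,2) (1,3) (3,5) (4,7) (5,4) (5,5) (6,3) (6,4)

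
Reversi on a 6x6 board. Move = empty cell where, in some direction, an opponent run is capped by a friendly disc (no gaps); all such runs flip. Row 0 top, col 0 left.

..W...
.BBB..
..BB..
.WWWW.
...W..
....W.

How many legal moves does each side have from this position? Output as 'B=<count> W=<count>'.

-- B to move --
(0,1): no bracket -> illegal
(0,3): no bracket -> illegal
(2,0): no bracket -> illegal
(2,1): no bracket -> illegal
(2,4): no bracket -> illegal
(2,5): no bracket -> illegal
(3,0): no bracket -> illegal
(3,5): no bracket -> illegal
(4,0): flips 1 -> legal
(4,1): flips 1 -> legal
(4,2): flips 1 -> legal
(4,4): flips 1 -> legal
(4,5): flips 1 -> legal
(5,2): no bracket -> illegal
(5,3): flips 2 -> legal
(5,5): no bracket -> illegal
B mobility = 6
-- W to move --
(0,0): flips 2 -> legal
(0,1): flips 2 -> legal
(0,3): flips 2 -> legal
(0,4): flips 2 -> legal
(1,0): no bracket -> illegal
(1,4): flips 1 -> legal
(2,0): flips 1 -> legal
(2,1): no bracket -> illegal
(2,4): flips 1 -> legal
W mobility = 7

Answer: B=6 W=7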